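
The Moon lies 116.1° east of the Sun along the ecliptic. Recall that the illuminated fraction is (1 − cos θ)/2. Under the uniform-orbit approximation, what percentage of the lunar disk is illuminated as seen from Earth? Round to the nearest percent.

Half-versine of 116.1°: (1 − (-0.440))/2 = 0.720, i.e. 72%.

72%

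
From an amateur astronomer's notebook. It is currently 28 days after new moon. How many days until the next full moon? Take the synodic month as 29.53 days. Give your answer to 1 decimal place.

Full moon occurs at elongation 180°, i.e. at age 29.53 × 180/360 = 14.765 d.
Already past this cycle's full moon; the next is at 14.765 + 29.53 = 44.295 d, so 44.295 − 28 = 16.295 days.

16.3 days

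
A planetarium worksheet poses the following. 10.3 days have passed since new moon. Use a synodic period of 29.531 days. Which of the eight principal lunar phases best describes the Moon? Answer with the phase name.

waxing gibbous

θ ≈ 360° × 10.3/29.531 = 126°, which falls in the waxing gibbous sector.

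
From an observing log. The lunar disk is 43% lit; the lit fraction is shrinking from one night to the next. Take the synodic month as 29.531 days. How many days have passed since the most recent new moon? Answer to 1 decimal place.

cos θ = 1 − 2f = 0.140, giving a principal value of 82.0°.
Waning ⇒ past full, so θ = 360° − 82.0° = 278.0°.
Age = 29.531 × 278.0°/360° ≈ 22.81 days.

22.8 days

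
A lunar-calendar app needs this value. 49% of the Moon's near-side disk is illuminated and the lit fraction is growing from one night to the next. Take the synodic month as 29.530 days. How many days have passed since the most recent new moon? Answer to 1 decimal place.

7.3 days

From f = (1 − cos θ)/2: cos θ = 1 − 2×0.49 = 0.020; arccos → 88.9°.
Before full moon the principal value applies: θ = 88.9°.
At 360°/29.530 d per day, 88.9° corresponds to 7.29 days.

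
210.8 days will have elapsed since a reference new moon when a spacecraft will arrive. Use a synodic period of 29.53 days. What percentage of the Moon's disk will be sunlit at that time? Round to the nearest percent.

18%

210.8/29.53 = 7.139 lunations, so 7 complete cycles and 4.09 d into the next.
Elongation θ = 360° × 4.09/29.53 ≈ 49.9°.
cos 49.9° = 0.645, so f = (1 − 0.645)/2 = 0.178, so 18%.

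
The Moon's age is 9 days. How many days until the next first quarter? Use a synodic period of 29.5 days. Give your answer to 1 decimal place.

27.9 days

First quarter is 0.25 of the way through the cycle: age 0.25 × 29.5 = 7.375 d.
This lunation's first quarter (7.375 d) has passed, so add one period: 36.875 − 9 = 27.875 days.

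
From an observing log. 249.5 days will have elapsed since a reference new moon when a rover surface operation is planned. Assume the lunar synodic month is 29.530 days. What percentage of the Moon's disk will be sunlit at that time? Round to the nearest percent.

249.5/29.530 = 8.449 lunations, so 8 complete cycles and 13.26 d into the next.
The Moon has covered 13.26/29.530 of its cycle, so θ ≈ 360° × 13.26/29.530 = 161.7°.
cos 161.7° = (-0.949), so f = (1 − (-0.949))/2 = 0.975, so 97%.

97%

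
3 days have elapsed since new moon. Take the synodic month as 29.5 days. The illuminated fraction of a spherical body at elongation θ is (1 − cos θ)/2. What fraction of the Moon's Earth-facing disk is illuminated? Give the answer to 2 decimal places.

0.10

The Moon has covered 3/29.5 of its cycle, so θ ≈ 360° × 3/29.5 = 36.6°.
cos 36.6° = 0.803, so f = (1 − 0.803)/2 = 0.099.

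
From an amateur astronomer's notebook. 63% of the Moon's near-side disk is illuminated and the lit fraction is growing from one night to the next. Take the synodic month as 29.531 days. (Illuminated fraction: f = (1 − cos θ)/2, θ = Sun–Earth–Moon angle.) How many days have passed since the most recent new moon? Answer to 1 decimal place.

8.6 days

cos θ = 1 − 2f = -0.260, giving a principal value of 105.1°.
Before full moon the principal value applies: θ = 105.1°.
At 360°/29.531 d per day, 105.1° corresponds to 8.62 days.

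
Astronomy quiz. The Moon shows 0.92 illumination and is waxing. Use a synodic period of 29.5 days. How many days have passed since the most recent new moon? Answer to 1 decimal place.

12.1 days

Invert f = (1 − cos θ)/2 to get cos θ = 1 − 2(0.92) = -0.840, hence θ₀ = arccos -0.840 = 147.1°.
Before full moon the principal value applies: θ = 147.1°.
Age = 29.5 × 147.1°/360° ≈ 12.06 days.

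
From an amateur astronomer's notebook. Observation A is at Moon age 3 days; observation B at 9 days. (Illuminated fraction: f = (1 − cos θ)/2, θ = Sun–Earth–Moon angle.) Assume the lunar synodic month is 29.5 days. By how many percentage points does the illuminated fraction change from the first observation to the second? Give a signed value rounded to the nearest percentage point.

+57 pp

θ₁ = 360° × 3/29.5 = 36.6°, f₁ = (1 − cos θ₁)/2 = 0.099.
θ₂ = 360° × 9/29.5 = 109.8°, f₂ = (1 − cos θ₂)/2 = 0.670.
Change = f₂ − f₁ = +0.571 → +57 percentage points.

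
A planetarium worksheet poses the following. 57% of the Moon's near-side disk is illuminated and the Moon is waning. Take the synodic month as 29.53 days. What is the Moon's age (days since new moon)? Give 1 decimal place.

21.5 days

From f = (1 − cos θ)/2: cos θ = 1 − 2×0.57 = -0.140; arccos → 98.0°.
Waning ⇒ past full, so θ = 360° − 98.0° = 262.0°.
Age = 29.53 × 262.0°/360° ≈ 21.49 days.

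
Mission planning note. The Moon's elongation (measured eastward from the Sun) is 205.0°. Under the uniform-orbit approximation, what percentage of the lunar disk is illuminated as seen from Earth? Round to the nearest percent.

Half-versine of 205.0°: (1 − (-0.906))/2 = 0.953, i.e. 95%.

95%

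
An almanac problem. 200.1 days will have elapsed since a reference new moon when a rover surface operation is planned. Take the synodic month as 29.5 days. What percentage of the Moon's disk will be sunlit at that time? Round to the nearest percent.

Reduce mod P: 200.1 − 6×29.5 = 23.10 d into the current lunation.
Phase angle: θ = 360°·(23.10 d)/(29.5 d) = 281.9°.
With cos θ = 0.206, the lit fraction is (1 − 0.206)/2 ≈ 0.397, so 40%.

40%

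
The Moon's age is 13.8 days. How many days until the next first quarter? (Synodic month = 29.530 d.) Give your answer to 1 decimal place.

23.1 days

First quarter is 0.25 of the way through the cycle: age 0.25 × 29.530 = 7.383 d.
Already past this cycle's first quarter; the next is at 7.383 + 29.530 = 36.913 d, so 36.913 − 13.8 = 23.113 days.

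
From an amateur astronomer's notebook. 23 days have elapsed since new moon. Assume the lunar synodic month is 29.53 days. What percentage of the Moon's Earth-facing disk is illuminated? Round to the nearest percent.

41%

The Moon has covered 23/29.53 of its cycle, so θ ≈ 360° × 23/29.53 = 280.4°.
With cos θ = 0.180, the lit fraction is (1 − 0.180)/2 ≈ 0.410, so 41%.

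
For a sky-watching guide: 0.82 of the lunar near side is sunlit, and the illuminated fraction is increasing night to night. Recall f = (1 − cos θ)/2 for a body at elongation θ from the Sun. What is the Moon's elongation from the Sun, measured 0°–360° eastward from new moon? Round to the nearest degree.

From f = (1 − cos θ)/2: cos θ = 1 − 2×0.82 = -0.640; arccos → 129.8°.
The Moon is waxing (0°–180°), so θ = 129.8° directly.

130°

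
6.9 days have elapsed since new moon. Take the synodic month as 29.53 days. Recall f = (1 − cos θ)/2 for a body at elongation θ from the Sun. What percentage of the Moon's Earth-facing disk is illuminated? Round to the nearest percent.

45%

Phase angle: θ = 360°·(6.9 d)/(29.53 d) = 84.1°.
With cos θ = 0.102, the lit fraction is (1 − 0.102)/2 ≈ 0.449, so 45%.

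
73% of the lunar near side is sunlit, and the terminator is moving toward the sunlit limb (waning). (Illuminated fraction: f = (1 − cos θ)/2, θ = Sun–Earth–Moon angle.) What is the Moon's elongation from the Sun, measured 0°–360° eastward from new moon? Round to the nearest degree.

From f = (1 − cos θ)/2: cos θ = 1 − 2×0.73 = -0.460; arccos → 117.4°.
Since the Moon is past full (waning), take the reflex angle: θ = 360° − 117.4° = 242.6°.

243°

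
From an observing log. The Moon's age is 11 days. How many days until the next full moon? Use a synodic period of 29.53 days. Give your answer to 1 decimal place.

3.8 days

Full moon occurs at elongation 180°, i.e. at age 29.53 × 180/360 = 14.765 d.
So 3.765 days remain (14.765 − 11).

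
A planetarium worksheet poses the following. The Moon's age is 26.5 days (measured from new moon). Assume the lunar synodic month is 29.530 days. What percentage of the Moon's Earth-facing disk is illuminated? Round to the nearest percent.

Phase angle: θ = 360°·(26.5 d)/(29.530 d) = 323.1°.
With cos θ = 0.799, the lit fraction is (1 − 0.799)/2 ≈ 0.100, so 10%.

10%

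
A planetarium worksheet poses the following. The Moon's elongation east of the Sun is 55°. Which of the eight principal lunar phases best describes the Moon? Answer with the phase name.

55° lies in the waxing crescent sector of the 8-phase cycle.

waxing crescent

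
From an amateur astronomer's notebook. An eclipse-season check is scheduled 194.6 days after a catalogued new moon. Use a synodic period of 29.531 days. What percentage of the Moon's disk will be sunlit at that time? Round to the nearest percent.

92%

194.6 d spans 6 complete synodic months (6 × 29.531 = 177.19 d) plus 17.41 d.
Phase angle: θ = 360°·(17.41 d)/(29.531 d) = 212.3°.
With cos θ = (-0.845), the lit fraction is (1 − (-0.845))/2 ≈ 0.923, so 92%.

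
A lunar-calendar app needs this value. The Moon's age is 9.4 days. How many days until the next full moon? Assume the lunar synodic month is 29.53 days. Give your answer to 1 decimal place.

5.4 days

Full moon occurs at elongation 180°, i.e. at age 29.53 × 180/360 = 14.765 d.
That is 14.765 − 9.4 = 5.365 days ahead.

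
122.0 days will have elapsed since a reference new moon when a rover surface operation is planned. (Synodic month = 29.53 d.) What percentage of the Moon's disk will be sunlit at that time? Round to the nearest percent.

122.0/29.53 = 4.131 lunations, so 4 complete cycles and 3.88 d into the next.
Phase angle: θ = 360°·(3.88 d)/(29.53 d) = 47.3°.
Illuminated fraction = (1 − cos 47.3°)/2 = (1 − 0.678)/2 ≈ 0.161, so 16%.

16%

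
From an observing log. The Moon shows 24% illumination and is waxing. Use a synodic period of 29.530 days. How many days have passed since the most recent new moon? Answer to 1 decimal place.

Invert f = (1 − cos θ)/2 to get cos θ = 1 − 2(0.24) = 0.520, hence θ₀ = arccos 0.520 = 58.7°.
Before full moon the principal value applies: θ = 58.7°.
That fraction of the synodic month is 58.7/360 × 29.530 d ≈ 4.81 d.

4.8 days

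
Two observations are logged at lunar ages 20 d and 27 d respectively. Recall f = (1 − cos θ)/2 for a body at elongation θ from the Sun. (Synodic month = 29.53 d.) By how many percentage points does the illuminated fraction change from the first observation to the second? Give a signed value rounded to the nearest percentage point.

-65 pp

First observation: θ = 360°·20/29.53 = 243.8°, so f = 0.721.
Second observation: θ = 329.2°, f = 0.071.
Δf = 0.071 − 0.721 = -0.650, i.e. -65 pp.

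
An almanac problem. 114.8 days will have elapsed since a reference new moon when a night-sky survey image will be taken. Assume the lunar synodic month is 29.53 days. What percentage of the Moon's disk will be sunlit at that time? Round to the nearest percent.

12%

114.8 d spans 3 complete synodic months (3 × 29.53 = 88.59 d) plus 26.21 d.
Phase angle: θ = 360°·(26.21 d)/(29.53 d) = 319.5°.
cos 319.5° = 0.761, so f = (1 − 0.761)/2 = 0.120, so 12%.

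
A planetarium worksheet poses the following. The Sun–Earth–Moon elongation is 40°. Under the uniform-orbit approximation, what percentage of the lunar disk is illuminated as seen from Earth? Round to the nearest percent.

12%

Half-versine of 40°: (1 − 0.766)/2 = 0.117, i.e. 12%.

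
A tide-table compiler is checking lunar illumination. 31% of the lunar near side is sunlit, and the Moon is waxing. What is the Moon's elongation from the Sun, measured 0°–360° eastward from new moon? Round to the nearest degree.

From f = (1 − cos θ)/2: cos θ = 1 − 2×0.31 = 0.380; arccos → 67.7°.
The Moon is waxing (0°–180°), so θ = 67.7° directly.

68°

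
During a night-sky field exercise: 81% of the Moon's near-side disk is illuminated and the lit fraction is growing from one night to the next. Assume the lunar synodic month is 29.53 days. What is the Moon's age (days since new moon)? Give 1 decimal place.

10.5 days

Invert f = (1 − cos θ)/2 to get cos θ = 1 − 2(0.81) = -0.620, hence θ₀ = arccos -0.620 = 128.3°.
The Moon is waxing (0°–180°), so θ = 128.3° directly.
Age = 29.53 × 128.3°/360° ≈ 10.53 days.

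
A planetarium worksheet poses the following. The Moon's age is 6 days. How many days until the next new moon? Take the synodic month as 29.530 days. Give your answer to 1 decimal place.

One full lunation from the last new moon is 29.530 d; remaining = 29.530 − 6 = 23.530 d.

23.5 days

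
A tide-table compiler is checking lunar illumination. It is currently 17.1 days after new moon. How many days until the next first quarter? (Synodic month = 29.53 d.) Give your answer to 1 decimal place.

First quarter occurs at elongation 90°, i.e. at age 29.53 × 90/360 = 7.383 d.
Already past this cycle's first quarter; the next is at 7.383 + 29.53 = 36.913 d, so 36.913 − 17.1 = 19.812 days.

19.8 days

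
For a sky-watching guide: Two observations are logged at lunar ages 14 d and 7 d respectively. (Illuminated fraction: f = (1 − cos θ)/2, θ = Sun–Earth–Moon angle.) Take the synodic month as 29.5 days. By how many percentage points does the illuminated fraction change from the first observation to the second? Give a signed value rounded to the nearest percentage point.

θ₁ = 360° × 14/29.5 = 170.8°, f₁ = (1 − cos θ₁)/2 = 0.994.
θ₂ = 360° × 7/29.5 = 85.4°, f₂ = (1 − cos θ₂)/2 = 0.460.
Change = f₂ − f₁ = -0.534 → -53 percentage points.

-53 pp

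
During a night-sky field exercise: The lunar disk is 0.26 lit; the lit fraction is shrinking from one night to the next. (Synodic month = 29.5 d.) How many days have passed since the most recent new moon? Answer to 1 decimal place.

cos θ = 1 − 2f = 0.480, giving a principal value of 61.3°.
A waning Moon lies in 180°–360°, so θ = 360° − 61.3° = 298.7°.
At 360°/29.5 d per day, 298.7° corresponds to 24.48 days.

24.5 days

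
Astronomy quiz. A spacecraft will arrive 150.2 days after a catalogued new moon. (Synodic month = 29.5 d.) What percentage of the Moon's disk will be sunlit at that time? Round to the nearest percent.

8%

Reduce mod P: 150.2 − 5×29.5 = 2.70 d into the current lunation.
Elongation θ = 360° × 2.70/29.5 ≈ 32.9°.
With cos θ = 0.839, the lit fraction is (1 − 0.839)/2 ≈ 0.080, so 8%.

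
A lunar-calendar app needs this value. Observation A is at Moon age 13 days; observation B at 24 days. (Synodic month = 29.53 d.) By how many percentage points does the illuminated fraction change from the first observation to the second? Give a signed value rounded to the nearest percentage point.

θ₁ = 360° × 13/29.53 = 158.5°, f₁ = (1 − cos θ₁)/2 = 0.965.
θ₂ = 360° × 24/29.53 = 292.6°, f₂ = (1 − cos θ₂)/2 = 0.308.
Change = f₂ − f₁ = -0.657 → -66 percentage points.

-66 pp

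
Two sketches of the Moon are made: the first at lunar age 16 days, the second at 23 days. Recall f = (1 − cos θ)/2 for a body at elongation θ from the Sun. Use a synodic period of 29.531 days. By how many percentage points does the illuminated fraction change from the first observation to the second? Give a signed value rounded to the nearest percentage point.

-57 percentage points

First observation: θ = 360°·16/29.531 = 195.0°, so f = 0.983.
Second observation: θ = 280.4°, f = 0.410.
Δf = 0.410 − 0.983 = -0.573, i.e. -57 pp.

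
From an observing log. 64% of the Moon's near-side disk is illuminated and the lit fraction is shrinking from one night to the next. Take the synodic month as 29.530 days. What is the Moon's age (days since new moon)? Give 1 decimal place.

cos θ = 1 − 2f = -0.280, giving a principal value of 106.3°.
Waning ⇒ past full, so θ = 360° − 106.3° = 253.7°.
That fraction of the synodic month is 253.7/360 × 29.530 d ≈ 20.81 d.

20.8 days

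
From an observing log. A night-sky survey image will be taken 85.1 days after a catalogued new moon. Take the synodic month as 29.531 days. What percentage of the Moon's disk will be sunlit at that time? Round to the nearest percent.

13%

85.1 d spans 2 complete synodic months (2 × 29.531 = 59.06 d) plus 26.04 d.
Elongation θ = 360° × 26.04/29.531 ≈ 317.4°.
cos 317.4° = 0.736, so f = (1 − 0.736)/2 = 0.132, so 13%.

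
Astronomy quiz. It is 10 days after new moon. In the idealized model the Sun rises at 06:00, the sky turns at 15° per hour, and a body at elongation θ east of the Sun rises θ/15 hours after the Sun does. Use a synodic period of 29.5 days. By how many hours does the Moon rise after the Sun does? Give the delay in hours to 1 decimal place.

8.1 h

Elongation θ = 360° × 10/29.5 ≈ 122.0°.
The Moon trails the Sun by θ/15 = 122.0/15 ≈ 8.14 hours.
So the Moon rises 8.14 h after the Sun.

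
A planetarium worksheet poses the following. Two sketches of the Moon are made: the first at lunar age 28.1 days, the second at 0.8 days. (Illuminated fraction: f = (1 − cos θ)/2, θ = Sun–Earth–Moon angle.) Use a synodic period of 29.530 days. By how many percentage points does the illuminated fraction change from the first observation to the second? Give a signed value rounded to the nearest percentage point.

First observation: θ = 360°·28.1/29.530 = 342.6°, so f = 0.023.
Second observation: θ = 9.8°, f = 0.007.
Δf = 0.007 − 0.023 = -0.016, i.e. -2 pp.

-2 percentage points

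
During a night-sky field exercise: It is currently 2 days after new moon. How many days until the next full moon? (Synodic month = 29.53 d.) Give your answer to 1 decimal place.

Full moon occurs at elongation 180°, i.e. at age 29.53 × 180/360 = 14.765 d.
That is 14.765 − 2 = 12.765 days ahead.

12.8 days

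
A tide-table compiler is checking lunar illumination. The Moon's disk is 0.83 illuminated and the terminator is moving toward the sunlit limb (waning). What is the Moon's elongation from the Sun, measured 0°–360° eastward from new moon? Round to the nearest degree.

229°

From f = (1 − cos θ)/2: cos θ = 1 − 2×0.83 = -0.660; arccos → 131.3°.
Since the Moon is past full (waning), take the reflex angle: θ = 360° − 131.3° = 228.7°.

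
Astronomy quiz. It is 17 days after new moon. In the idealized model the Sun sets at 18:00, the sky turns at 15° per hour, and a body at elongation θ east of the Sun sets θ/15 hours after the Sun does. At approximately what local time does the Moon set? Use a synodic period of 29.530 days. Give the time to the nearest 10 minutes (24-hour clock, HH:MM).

07:50

The Moon has covered 17/29.530 of its cycle, so θ ≈ 360° × 17/29.530 = 207.2°.
At 15° of sky rotation per hour, 207.2° corresponds to a 13.82 h lag.
18:00 + 13.816 h ≈ 07:49 → 07:50 to the nearest ten minutes.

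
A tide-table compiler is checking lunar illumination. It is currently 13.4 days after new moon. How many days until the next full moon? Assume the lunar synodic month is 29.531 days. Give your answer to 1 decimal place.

1.4 days

Full moon occurs at elongation 180°, i.e. at age 29.531 × 180/360 = 14.765 d.
That is 14.765 − 13.4 = 1.365 days ahead.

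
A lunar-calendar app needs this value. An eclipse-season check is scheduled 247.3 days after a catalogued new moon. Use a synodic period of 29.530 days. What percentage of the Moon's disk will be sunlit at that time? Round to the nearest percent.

85%

Reduce mod P: 247.3 − 8×29.530 = 11.06 d into the current lunation.
Elongation θ = 360° × 11.06/29.530 ≈ 134.8°.
Illuminated fraction = (1 − cos 134.8°)/2 = (1 − (-0.705))/2 ≈ 0.853, so 85%.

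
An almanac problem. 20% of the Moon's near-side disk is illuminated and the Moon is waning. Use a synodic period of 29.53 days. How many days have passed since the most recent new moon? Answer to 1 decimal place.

Invert f = (1 − cos θ)/2 to get cos θ = 1 − 2(0.20) = 0.600, hence θ₀ = arccos 0.600 = 53.1°.
Since the Moon is past full (waning), take the reflex angle: θ = 360° − 53.1° = 306.9°.
At 360°/29.53 d per day, 306.9° corresponds to 25.17 days.

25.2 days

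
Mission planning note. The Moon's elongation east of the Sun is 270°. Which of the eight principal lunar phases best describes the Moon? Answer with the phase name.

last quarter

The last quarter sector spans roughly 248°–292°; 270° falls inside it.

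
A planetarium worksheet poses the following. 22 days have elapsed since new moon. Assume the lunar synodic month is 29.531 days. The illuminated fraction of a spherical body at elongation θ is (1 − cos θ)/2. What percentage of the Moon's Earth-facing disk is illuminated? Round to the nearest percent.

Phase angle: θ = 360°·(22 d)/(29.531 d) = 268.2°.
With cos θ = (-0.032), the lit fraction is (1 − (-0.032))/2 ≈ 0.516, so 52%.

52%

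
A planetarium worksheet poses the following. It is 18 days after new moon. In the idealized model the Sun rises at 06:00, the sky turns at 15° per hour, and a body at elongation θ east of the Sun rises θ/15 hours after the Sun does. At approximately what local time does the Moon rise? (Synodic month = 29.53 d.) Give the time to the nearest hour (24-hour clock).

21:00

Elongation θ = 360° × 18/29.53 ≈ 219.4°.
At 15° of sky rotation per hour, 219.4° corresponds to a 14.63 h lag.
06:00 + 14.63 h ≈ 20:38 → 21:00 to the nearest hour.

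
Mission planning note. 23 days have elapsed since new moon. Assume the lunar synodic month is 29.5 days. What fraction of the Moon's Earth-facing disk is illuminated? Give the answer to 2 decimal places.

The Moon has covered 23/29.5 of its cycle, so θ ≈ 360° × 23/29.5 = 280.7°.
With cos θ = 0.185, the lit fraction is (1 − 0.185)/2 ≈ 0.407.

0.41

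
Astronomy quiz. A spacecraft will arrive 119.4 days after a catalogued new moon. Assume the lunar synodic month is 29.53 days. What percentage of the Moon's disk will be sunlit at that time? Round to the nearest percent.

119.4 d spans 4 complete synodic months (4 × 29.53 = 118.12 d) plus 1.28 d.
Phase angle: θ = 360°·(1.28 d)/(29.53 d) = 15.6°.
Illuminated fraction = (1 − cos 15.6°)/2 = (1 − 0.963)/2 ≈ 0.018, so 2%.

2%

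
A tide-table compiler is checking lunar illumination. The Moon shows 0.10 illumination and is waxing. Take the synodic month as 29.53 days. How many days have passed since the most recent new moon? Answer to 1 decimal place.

Invert f = (1 − cos θ)/2 to get cos θ = 1 − 2(0.10) = 0.800, hence θ₀ = arccos 0.800 = 36.9°.
Before full moon the principal value applies: θ = 36.9°.
That fraction of the synodic month is 36.9/360 × 29.53 d ≈ 3.02 d.

3.0 days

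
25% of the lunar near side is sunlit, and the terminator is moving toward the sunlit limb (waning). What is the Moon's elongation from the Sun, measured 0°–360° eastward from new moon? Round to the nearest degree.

300°

From f = (1 − cos θ)/2: cos θ = 1 − 2×0.25 = 0.500; arccos → 60.0°.
Waning ⇒ past full, so θ = 360° − 60.0° = 300.0°.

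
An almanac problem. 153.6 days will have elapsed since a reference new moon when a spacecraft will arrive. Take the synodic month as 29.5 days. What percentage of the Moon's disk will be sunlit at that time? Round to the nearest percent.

153.6/29.5 = 5.207 lunations, so 5 complete cycles and 6.10 d into the next.
The Moon has covered 6.10/29.5 of its cycle, so θ ≈ 360° × 6.10/29.5 = 74.4°.
Illuminated fraction = (1 − cos 74.4°)/2 = (1 − 0.268)/2 ≈ 0.366, so 37%.

37%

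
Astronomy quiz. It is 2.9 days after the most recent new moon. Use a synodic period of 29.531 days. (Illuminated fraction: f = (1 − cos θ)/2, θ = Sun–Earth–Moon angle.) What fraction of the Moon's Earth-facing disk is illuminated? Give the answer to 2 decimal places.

0.09

The Moon has covered 2.9/29.531 of its cycle, so θ ≈ 360° × 2.9/29.531 = 35.4°.
Illuminated fraction = (1 − cos 35.4°)/2 = (1 − 0.816)/2 ≈ 0.092.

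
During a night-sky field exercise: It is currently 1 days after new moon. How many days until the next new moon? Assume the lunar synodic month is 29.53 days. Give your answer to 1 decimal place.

One full lunation from the last new moon is 29.53 d; remaining = 29.53 − 1 = 28.530 d.

28.5 days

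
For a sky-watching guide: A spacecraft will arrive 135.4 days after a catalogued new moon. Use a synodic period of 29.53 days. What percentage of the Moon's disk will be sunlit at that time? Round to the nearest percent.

93%

135.4 d spans 4 complete synodic months (4 × 29.53 = 118.12 d) plus 17.28 d.
Phase angle: θ = 360°·(17.28 d)/(29.53 d) = 210.7°.
Illuminated fraction = (1 − cos 210.7°)/2 = (1 − (-0.860))/2 ≈ 0.930, so 93%.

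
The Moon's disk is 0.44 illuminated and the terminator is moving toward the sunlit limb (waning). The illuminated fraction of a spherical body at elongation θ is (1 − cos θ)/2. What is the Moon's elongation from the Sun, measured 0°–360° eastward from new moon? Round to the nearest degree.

From f = (1 − cos θ)/2: cos θ = 1 − 2×0.44 = 0.120; arccos → 83.1°.
Waning ⇒ past full, so θ = 360° − 83.1° = 276.9°.

277°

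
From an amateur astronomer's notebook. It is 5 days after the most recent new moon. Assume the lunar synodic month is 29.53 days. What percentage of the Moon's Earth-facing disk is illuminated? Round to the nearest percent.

26%

Elongation θ = 360° × 5/29.53 ≈ 61.0°.
With cos θ = 0.485, the lit fraction is (1 − 0.485)/2 ≈ 0.257, so 26%.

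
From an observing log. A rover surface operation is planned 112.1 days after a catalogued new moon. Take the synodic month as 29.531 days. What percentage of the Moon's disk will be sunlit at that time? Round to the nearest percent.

36%

112.1/29.531 = 3.796 lunations, so 3 complete cycles and 23.51 d into the next.
Phase angle: θ = 360°·(23.51 d)/(29.531 d) = 286.6°.
With cos θ = 0.285, the lit fraction is (1 − 0.285)/2 ≈ 0.357, so 36%.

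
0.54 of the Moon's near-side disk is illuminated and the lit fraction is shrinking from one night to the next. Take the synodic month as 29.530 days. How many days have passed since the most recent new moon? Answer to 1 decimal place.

21.8 days

cos θ = 1 − 2f = -0.080, giving a principal value of 94.6°.
A waning Moon lies in 180°–360°, so θ = 360° − 94.6° = 265.4°.
That fraction of the synodic month is 265.4/360 × 29.530 d ≈ 21.77 d.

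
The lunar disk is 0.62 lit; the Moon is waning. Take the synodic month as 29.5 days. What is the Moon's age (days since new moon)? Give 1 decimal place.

From f = (1 − cos θ)/2: cos θ = 1 − 2×0.62 = -0.240; arccos → 103.9°.
A waning Moon lies in 180°–360°, so θ = 360° − 103.9° = 256.1°.
At 360°/29.5 d per day, 256.1° corresponds to 20.99 days.

21.0 days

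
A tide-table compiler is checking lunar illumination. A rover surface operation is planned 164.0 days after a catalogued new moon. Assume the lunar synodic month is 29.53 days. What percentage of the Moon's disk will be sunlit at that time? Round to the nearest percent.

97%

164.0 d spans 5 complete synodic months (5 × 29.53 = 147.65 d) plus 16.35 d.
Phase angle: θ = 360°·(16.35 d)/(29.53 d) = 199.3°.
Illuminated fraction = (1 − cos 199.3°)/2 = (1 − (-0.944))/2 ≈ 0.972, so 97%.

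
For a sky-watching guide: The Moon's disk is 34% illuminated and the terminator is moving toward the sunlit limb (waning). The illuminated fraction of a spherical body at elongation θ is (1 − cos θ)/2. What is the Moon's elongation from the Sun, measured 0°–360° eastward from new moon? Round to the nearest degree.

289°

From f = (1 − cos θ)/2: cos θ = 1 − 2×0.34 = 0.320; arccos → 71.3°.
A waning Moon lies in 180°–360°, so θ = 360° − 71.3° = 288.7°.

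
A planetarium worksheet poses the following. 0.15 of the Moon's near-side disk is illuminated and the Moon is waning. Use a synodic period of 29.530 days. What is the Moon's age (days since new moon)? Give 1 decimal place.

25.8 days

Invert f = (1 − cos θ)/2 to get cos θ = 1 − 2(0.15) = 0.700, hence θ₀ = arccos 0.700 = 45.6°.
A waning Moon lies in 180°–360°, so θ = 360° − 45.6° = 314.4°.
That fraction of the synodic month is 314.4/360 × 29.530 d ≈ 25.79 d.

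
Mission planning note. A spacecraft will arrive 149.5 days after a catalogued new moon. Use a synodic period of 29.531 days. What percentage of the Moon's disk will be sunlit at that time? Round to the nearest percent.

4%

149.5/29.531 = 5.062 lunations, so 5 complete cycles and 1.84 d into the next.
Phase angle: θ = 360°·(1.84 d)/(29.531 d) = 22.5°.
Illuminated fraction = (1 − cos 22.5°)/2 = (1 − 0.924)/2 ≈ 0.038, so 4%.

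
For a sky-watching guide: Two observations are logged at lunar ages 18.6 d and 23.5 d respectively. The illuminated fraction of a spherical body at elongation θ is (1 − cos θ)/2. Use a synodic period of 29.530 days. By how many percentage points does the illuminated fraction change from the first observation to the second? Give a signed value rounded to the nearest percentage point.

-48 percentage points

First observation: θ = 360°·18.6/29.530 = 226.8°, so f = 0.843.
Second observation: θ = 286.5°, f = 0.358.
Δf = 0.358 − 0.843 = -0.484, i.e. -48 pp.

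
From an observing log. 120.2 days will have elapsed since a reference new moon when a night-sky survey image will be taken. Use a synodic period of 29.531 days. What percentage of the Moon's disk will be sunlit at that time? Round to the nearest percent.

5%

120.2/29.531 = 4.070 lunations, so 4 complete cycles and 2.08 d into the next.
Elongation θ = 360° × 2.08/29.531 ≈ 25.3°.
With cos θ = 0.904, the lit fraction is (1 − 0.904)/2 ≈ 0.048, so 5%.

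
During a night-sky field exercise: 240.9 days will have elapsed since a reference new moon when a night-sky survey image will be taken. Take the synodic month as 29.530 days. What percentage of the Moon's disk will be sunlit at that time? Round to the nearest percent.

23%

240.9 d spans 8 complete synodic months (8 × 29.530 = 236.24 d) plus 4.66 d.
The Moon has covered 4.66/29.530 of its cycle, so θ ≈ 360° × 4.66/29.530 = 56.8°.
cos 56.8° = 0.547, so f = (1 − 0.547)/2 = 0.226, so 23%.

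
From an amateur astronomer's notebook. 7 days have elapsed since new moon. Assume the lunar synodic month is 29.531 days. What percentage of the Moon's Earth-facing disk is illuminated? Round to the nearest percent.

Elongation θ = 360° × 7/29.531 ≈ 85.3°.
cos 85.3° = 0.081, so f = (1 − 0.081)/2 = 0.459, so 46%.

46%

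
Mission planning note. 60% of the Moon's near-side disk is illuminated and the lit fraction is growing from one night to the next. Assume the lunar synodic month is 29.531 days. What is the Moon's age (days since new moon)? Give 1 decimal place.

From f = (1 − cos θ)/2: cos θ = 1 − 2×0.60 = -0.200; arccos → 101.5°.
Waxing ⇒ before full, so θ = 101.5°.
That fraction of the synodic month is 101.5/360 × 29.531 d ≈ 8.33 d.

8.3 days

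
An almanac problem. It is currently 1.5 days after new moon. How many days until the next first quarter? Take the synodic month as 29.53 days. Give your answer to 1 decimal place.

5.9 days

First quarter occurs at elongation 90°, i.e. at age 29.53 × 90/360 = 7.383 d.
That is 7.383 − 1.5 = 5.883 days ahead.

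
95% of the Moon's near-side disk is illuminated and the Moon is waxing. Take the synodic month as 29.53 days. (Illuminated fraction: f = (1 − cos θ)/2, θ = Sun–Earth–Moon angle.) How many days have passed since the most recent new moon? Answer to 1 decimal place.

cos θ = 1 − 2f = -0.900, giving a principal value of 154.2°.
Waxing ⇒ before full, so θ = 154.2°.
Age = 29.53 × 154.2°/360° ≈ 12.65 days.

12.6 days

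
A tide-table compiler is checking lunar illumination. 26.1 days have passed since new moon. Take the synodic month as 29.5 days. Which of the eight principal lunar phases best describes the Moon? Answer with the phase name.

θ ≈ 360° × 26.1/29.5 = 319°, which falls in the waning crescent sector.

waning crescent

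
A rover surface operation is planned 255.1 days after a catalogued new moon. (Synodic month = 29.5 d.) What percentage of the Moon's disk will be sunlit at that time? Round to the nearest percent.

80%

255.1/29.5 = 8.647 lunations, so 8 complete cycles and 19.10 d into the next.
The Moon has covered 19.10/29.5 of its cycle, so θ ≈ 360° × 19.10/29.5 = 233.1°.
cos 233.1° = (-0.601), so f = (1 − (-0.601))/2 = 0.800, so 80%.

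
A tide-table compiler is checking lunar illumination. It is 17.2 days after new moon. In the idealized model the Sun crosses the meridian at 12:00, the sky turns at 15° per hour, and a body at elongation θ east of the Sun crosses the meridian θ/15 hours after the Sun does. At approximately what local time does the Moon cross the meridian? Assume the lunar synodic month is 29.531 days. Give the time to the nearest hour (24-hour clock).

02:00

The Moon has covered 17.2/29.531 of its cycle, so θ ≈ 360° × 17.2/29.531 = 209.7°.
At 15° of sky rotation per hour, 209.7° corresponds to a 13.98 h lag.
12:00 + 13.98 h ≈ 01:59 → 02:00 to the nearest hour.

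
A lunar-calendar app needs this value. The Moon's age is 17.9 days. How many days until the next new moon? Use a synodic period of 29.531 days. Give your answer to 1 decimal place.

The next new moon completes the synodic month: 29.531 − 17.9 = 11.631 days.

11.6 days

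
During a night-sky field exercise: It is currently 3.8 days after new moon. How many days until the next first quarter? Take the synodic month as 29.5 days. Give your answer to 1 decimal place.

First quarter occurs at elongation 90°, i.e. at age 29.5 × 90/360 = 7.375 d.
That is 7.375 − 3.8 = 3.575 days ahead.

3.6 days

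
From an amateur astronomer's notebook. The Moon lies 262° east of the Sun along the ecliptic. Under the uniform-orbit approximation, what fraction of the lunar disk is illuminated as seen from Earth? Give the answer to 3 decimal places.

Half-versine of 262°: (1 − (-0.139))/2 = 0.570.

0.570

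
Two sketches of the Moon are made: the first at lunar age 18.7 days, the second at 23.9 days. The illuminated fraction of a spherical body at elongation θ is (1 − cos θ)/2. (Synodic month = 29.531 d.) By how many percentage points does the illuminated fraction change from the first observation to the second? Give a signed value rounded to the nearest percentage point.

-52 percentage points

θ₁ = 360° × 18.7/29.531 = 228.0°, f₁ = (1 − cos θ₁)/2 = 0.835.
θ₂ = 360° × 23.9/29.531 = 291.4°, f₂ = (1 − cos θ₂)/2 = 0.318.
Change = f₂ − f₁ = -0.517 → -52 percentage points.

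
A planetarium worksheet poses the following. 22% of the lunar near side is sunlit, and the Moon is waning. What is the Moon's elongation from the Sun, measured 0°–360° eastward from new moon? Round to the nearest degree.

Invert f = (1 − cos θ)/2 to get cos θ = 1 − 2(0.22) = 0.560, hence θ₀ = arccos 0.560 = 55.9°.
A waning Moon lies in 180°–360°, so θ = 360° − 55.9° = 304.1°.

304°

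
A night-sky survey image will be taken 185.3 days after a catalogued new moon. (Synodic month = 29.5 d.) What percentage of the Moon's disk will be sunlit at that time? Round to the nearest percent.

185.3/29.5 = 6.281 lunations, so 6 complete cycles and 8.30 d into the next.
Phase angle: θ = 360°·(8.30 d)/(29.5 d) = 101.3°.
cos 101.3° = (-0.196), so f = (1 − (-0.196))/2 = 0.598, so 60%.

60%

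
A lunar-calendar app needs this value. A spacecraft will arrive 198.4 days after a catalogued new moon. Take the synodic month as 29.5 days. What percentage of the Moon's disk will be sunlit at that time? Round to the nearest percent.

58%

198.4/29.5 = 6.725 lunations, so 6 complete cycles and 21.40 d into the next.
Elongation θ = 360° × 21.40/29.5 ≈ 261.2°.
With cos θ = (-0.154), the lit fraction is (1 − (-0.154))/2 ≈ 0.577, so 58%.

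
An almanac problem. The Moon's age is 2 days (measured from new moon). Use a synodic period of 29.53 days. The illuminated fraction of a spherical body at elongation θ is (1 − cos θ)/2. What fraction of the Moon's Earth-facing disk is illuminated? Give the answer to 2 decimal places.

The Moon has covered 2/29.53 of its cycle, so θ ≈ 360° × 2/29.53 = 24.4°.
Illuminated fraction = (1 − cos 24.4°)/2 = (1 − 0.911)/2 ≈ 0.045.

0.04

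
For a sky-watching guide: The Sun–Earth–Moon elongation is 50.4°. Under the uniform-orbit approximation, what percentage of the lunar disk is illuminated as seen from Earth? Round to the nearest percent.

f = (1 − cos 50.4°)/2 = (1 − 0.637)/2 ≈ 0.181, i.e. 18%.

18%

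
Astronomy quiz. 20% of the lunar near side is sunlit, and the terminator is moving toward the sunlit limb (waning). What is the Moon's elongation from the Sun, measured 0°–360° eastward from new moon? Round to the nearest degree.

307°

From f = (1 − cos θ)/2: cos θ = 1 − 2×0.20 = 0.600; arccos → 53.1°.
Since the Moon is past full (waning), take the reflex angle: θ = 360° − 53.1° = 306.9°.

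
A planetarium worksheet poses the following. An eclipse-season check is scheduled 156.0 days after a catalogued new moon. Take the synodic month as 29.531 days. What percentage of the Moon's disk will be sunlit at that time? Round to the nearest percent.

60%

Reduce mod P: 156.0 − 5×29.531 = 8.34 d into the current lunation.
The Moon has covered 8.34/29.531 of its cycle, so θ ≈ 360° × 8.34/29.531 = 101.7°.
With cos θ = (-0.203), the lit fraction is (1 − (-0.203))/2 ≈ 0.602, so 60%.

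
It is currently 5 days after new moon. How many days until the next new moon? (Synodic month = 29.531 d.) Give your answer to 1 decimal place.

The next new moon completes the synodic month: 29.531 − 5 = 24.531 days.

24.5 days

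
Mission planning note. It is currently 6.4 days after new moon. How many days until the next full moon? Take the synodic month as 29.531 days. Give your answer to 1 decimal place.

8.4 days

Full moon is 0.5 of the way through the cycle: age 0.5 × 29.531 = 14.765 d.
That is 14.765 − 6.4 = 8.365 days ahead.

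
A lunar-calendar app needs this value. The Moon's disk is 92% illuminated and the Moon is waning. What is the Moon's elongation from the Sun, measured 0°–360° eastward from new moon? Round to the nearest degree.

213°

Invert f = (1 − cos θ)/2 to get cos θ = 1 − 2(0.92) = -0.840, hence θ₀ = arccos -0.840 = 147.1°.
A waning Moon lies in 180°–360°, so θ = 360° − 147.1° = 212.9°.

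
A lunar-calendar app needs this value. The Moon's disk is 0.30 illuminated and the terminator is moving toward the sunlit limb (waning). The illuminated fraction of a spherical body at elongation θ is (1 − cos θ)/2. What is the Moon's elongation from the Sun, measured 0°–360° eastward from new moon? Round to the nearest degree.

cos θ = 1 − 2f = 0.400, giving a principal value of 66.4°.
Since the Moon is past full (waning), take the reflex angle: θ = 360° − 66.4° = 293.6°.

294°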